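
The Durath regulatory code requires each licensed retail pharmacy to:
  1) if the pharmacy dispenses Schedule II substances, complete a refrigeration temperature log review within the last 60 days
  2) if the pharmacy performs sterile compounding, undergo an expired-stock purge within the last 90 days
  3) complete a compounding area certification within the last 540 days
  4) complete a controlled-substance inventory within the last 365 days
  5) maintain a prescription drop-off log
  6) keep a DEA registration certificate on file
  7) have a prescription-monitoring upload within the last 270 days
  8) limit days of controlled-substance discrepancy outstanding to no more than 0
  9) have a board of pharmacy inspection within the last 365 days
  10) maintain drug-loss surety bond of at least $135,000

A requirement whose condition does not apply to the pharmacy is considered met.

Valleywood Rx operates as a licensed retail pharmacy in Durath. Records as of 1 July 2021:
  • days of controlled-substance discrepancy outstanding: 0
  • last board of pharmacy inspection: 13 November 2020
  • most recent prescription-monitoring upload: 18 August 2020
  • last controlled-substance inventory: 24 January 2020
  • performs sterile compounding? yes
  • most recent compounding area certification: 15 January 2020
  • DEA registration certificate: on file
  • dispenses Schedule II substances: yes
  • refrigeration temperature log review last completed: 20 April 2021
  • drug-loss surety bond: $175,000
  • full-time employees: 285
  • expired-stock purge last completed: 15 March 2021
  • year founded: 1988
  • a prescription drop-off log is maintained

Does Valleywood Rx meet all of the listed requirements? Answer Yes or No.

1. condition 'dispenses Schedule II substances' holds; refrigeration temperature log review 72 days ago vs limit 60 → not met
2. condition 'performs sterile compounding' holds; expired-stock purge 108 days ago vs limit 90 → not met
3. compounding area certification 533 days ago vs limit 540 → met
4. controlled-substance inventory 524 days ago vs limit 365 → not met
5. prescription drop-off log present → met
6. DEA registration certificate present → met
7. prescription-monitoring upload 317 days ago vs limit 270 → not met
8. days of controlled-substance discrepancy outstanding 0 ≤ 0 → met
9. board of pharmacy inspection 230 days ago vs limit 365 → met
10. drug-loss surety bond $175,000 ≥ $135,000 → met
Not met: 1, 2, 4, 7

No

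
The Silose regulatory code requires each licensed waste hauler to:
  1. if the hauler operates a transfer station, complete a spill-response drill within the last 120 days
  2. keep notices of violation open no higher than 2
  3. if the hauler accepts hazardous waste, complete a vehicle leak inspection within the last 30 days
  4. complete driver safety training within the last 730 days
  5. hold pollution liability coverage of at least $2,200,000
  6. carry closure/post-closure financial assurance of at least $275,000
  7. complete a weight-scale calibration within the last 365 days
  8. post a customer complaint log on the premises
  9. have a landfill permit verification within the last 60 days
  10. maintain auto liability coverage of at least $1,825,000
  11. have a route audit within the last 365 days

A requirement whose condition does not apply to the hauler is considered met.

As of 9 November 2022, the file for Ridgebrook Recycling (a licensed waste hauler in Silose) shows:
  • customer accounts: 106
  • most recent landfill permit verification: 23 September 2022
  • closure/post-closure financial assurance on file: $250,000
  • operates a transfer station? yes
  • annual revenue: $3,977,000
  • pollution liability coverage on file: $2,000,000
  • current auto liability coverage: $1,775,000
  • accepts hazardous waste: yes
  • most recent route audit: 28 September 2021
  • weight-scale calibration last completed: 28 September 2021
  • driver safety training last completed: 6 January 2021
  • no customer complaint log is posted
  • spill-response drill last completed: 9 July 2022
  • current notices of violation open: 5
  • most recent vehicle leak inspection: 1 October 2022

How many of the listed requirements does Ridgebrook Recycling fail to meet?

1. condition 'operates a transfer station' holds; spill-response drill 123 days ago vs limit 120 → not met
2. notices of violation open 5 > 2 → not met
3. condition 'accepts hazardous waste' holds; vehicle leak inspection 39 days ago vs limit 30 → not met
4. driver safety training 672 days ago vs limit 730 → met
5. pollution liability coverage $2,000,000 < $2,200,000 → not met
6. closure/post-closure financial assurance $250,000 < $275,000 → not met
7. weight-scale calibration 407 days ago vs limit 365 → not met
8. customer complaint log absent → not met
9. landfill permit verification 47 days ago vs limit 60 → met
10. auto liability coverage $1,775,000 < $1,825,000 → not met
11. route audit 407 days ago vs limit 365 → not met
Not met: 9 of 11

9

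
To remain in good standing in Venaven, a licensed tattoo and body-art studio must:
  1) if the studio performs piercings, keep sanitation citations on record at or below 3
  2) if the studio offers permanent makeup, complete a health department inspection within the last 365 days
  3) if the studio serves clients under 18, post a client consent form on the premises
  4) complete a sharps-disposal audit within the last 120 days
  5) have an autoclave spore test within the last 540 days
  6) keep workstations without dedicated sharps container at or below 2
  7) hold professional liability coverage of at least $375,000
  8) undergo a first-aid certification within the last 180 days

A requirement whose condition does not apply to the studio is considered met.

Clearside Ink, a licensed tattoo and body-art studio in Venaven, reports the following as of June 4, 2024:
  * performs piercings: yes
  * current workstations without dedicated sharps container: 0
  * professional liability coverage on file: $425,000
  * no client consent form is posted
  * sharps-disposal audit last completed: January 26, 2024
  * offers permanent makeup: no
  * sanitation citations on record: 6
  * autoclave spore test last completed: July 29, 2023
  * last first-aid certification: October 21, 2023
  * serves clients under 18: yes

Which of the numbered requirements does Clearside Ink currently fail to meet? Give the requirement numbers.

1. condition 'performs piercings' holds; sanitation citations on record 6 > 3 → not met
2. condition 'offers permanent makeup' does not hold → requirement n/a → met
3. condition 'serves clients under 18' holds; client consent form absent → not met
4. sharps-disposal audit 130 days ago vs limit 120 → not met
5. autoclave spore test 311 days ago vs limit 540 → met
6. workstations without dedicated sharps container 0 ≤ 2 → met
7. professional liability coverage $425,000 ≥ $375,000 → met
8. first-aid certification 227 days ago vs limit 180 → not met
Not met: 1, 3, 4, 8

1, 3, 4, 8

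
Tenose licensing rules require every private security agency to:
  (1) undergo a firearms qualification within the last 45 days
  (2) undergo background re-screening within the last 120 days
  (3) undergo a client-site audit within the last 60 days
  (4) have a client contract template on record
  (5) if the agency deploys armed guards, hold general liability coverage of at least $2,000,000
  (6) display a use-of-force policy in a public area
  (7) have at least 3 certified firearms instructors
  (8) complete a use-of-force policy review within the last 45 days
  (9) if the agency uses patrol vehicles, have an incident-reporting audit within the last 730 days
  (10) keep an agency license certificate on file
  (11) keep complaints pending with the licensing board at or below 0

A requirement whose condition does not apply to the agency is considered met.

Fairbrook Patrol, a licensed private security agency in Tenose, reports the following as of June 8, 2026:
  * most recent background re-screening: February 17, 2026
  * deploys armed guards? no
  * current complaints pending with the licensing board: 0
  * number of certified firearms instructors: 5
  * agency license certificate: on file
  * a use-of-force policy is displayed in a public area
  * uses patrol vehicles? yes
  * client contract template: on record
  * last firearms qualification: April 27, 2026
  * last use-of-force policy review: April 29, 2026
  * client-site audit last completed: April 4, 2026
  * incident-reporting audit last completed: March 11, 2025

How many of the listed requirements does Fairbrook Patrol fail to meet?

1. firearms qualification 42 days ago vs limit 45 → met
2. background re-screening 111 days ago vs limit 120 → met
3. client-site audit 65 days ago vs limit 60 → not met
4. client contract template present → met
5. condition 'deploys armed guards' does not hold → requirement n/a → met
6. use-of-force policy present → met
7. certified firearms instructors 5 ≥ 3 → met
8. use-of-force policy review 40 days ago vs limit 45 → met
9. condition 'uses patrol vehicles' holds; incident-reporting audit 454 days ago vs limit 730 → met
10. agency license certificate present → met
11. complaints pending with the licensing board 0 ≤ 0 → met
Not met: 1 of 11

1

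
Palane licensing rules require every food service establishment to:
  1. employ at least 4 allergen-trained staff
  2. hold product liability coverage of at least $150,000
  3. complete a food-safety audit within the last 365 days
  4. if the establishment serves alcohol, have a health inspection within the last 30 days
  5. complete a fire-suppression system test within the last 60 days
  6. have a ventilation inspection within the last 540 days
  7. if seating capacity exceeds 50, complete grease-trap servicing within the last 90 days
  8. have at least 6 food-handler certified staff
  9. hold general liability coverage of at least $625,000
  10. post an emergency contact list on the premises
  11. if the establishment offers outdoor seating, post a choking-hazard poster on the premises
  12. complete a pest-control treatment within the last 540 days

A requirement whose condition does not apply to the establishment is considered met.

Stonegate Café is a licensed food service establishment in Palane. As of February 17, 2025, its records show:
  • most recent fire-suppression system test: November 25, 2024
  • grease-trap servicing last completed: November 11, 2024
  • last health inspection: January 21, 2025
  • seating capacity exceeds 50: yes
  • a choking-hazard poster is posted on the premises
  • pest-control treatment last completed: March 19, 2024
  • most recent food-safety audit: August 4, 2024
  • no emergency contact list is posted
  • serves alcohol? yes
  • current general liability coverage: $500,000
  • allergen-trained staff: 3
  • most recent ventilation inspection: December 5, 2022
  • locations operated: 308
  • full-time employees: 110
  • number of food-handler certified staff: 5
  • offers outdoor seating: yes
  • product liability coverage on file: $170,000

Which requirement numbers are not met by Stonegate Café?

1, 5, 6, 7, 8, 9, 10

1. allergen-trained staff 3 < 4 → not met
2. product liability coverage $170,000 ≥ $150,000 → met
3. food-safety audit 197 days ago vs limit 365 → met
4. condition 'serves alcohol' holds; health inspection 27 days ago vs limit 30 → met
5. fire-suppression system test 84 days ago vs limit 60 → not met
6. ventilation inspection 805 days ago vs limit 540 → not met
7. condition 'seating capacity exceeds 50' holds; grease-trap servicing 98 days ago vs limit 90 → not met
8. food-handler certified staff 5 < 6 → not met
9. general liability coverage $500,000 < $625,000 → not met
10. emergency contact list absent → not met
11. condition 'offers outdoor seating' holds; choking-hazard poster present → met
12. pest-control treatment 335 days ago vs limit 540 → met
Not met: 1, 5, 6, 7, 8, 9, 10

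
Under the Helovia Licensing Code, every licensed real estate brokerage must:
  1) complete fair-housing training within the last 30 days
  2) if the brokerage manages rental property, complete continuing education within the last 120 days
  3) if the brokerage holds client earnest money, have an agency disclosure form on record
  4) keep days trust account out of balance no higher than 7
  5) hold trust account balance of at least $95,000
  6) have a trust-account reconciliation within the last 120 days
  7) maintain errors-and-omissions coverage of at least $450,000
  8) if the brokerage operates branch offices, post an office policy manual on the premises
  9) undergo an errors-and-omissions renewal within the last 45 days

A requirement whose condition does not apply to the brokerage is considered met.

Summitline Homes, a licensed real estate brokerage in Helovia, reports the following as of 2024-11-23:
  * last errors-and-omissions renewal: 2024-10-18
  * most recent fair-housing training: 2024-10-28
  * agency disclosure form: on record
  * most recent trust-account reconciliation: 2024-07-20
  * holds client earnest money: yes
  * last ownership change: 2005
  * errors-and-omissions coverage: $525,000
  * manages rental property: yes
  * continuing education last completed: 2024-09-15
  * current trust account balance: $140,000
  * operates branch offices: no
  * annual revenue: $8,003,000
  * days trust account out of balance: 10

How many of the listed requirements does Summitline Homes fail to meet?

1. fair-housing training 26 days ago vs limit 30 → met
2. condition 'manages rental property' holds; continuing education 69 days ago vs limit 120 → met
3. condition 'holds client earnest money' holds; agency disclosure form present → met
4. days trust account out of balance 10 > 7 → not met
5. trust account balance $140,000 ≥ $95,000 → met
6. trust-account reconciliation 126 days ago vs limit 120 → not met
7. errors-and-omissions coverage $525,000 ≥ $450,000 → met
8. condition 'operates branch offices' does not hold → requirement n/a → met
9. errors-and-omissions renewal 36 days ago vs limit 45 → met
Not met: 2 of 9

2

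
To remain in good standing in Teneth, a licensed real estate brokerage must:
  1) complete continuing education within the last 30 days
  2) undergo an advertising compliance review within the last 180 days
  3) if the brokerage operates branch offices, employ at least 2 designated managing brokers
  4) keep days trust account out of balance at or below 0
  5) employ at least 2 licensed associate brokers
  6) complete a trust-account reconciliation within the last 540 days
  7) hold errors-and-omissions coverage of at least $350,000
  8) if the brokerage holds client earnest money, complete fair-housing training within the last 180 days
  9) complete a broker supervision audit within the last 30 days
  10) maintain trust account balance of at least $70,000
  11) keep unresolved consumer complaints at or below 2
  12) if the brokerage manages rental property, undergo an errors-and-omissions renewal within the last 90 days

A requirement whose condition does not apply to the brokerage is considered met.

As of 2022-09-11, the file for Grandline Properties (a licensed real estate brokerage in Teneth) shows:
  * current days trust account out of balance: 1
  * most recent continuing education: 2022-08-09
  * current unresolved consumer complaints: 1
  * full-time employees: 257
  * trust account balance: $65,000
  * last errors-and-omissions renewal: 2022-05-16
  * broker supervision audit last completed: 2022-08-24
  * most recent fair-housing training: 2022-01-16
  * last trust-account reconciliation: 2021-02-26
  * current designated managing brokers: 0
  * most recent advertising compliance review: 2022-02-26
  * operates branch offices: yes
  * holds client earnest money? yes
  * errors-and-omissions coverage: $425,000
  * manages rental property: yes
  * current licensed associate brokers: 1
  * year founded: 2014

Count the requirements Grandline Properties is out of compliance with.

1. continuing education 33 days ago vs limit 30 → not met
2. advertising compliance review 197 days ago vs limit 180 → not met
3. condition 'operates branch offices' holds; designated managing brokers 0 < 2 → not met
4. days trust account out of balance 1 > 0 → not met
5. licensed associate brokers 1 < 2 → not met
6. trust-account reconciliation 562 days ago vs limit 540 → not met
7. errors-and-omissions coverage $425,000 ≥ $350,000 → met
8. condition 'holds client earnest money' holds; fair-housing training 238 days ago vs limit 180 → not met
9. broker supervision audit 18 days ago vs limit 30 → met
10. trust account balance $65,000 < $70,000 → not met
11. unresolved consumer complaints 1 ≤ 2 → met
12. condition 'manages rental property' holds; errors-and-omissions renewal 118 days ago vs limit 90 → not met
Not met: 9 of 12

9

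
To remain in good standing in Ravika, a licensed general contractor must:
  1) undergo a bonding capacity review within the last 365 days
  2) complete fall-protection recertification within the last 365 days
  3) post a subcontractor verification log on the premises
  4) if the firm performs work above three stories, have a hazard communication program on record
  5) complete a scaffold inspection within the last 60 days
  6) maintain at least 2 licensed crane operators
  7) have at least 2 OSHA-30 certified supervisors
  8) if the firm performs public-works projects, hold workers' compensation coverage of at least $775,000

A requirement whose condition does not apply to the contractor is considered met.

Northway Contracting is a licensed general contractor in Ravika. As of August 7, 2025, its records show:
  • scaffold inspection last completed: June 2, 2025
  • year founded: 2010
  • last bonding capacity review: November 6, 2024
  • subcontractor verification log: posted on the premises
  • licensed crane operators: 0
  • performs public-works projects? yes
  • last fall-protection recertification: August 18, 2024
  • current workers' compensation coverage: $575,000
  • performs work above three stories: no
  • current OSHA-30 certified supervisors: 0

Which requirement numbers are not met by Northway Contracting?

1. bonding capacity review 274 days ago vs limit 365 → met
2. fall-protection recertification 354 days ago vs limit 365 → met
3. subcontractor verification log present → met
4. condition 'performs work above three stories' does not hold → requirement n/a → met
5. scaffold inspection 66 days ago vs limit 60 → not met
6. licensed crane operators 0 < 2 → not met
7. OSHA-30 certified supervisors 0 < 2 → not met
8. condition 'performs public-works projects' holds; workers' compensation coverage $575,000 < $775,000 → not met
Not met: 5, 6, 7, 8

5, 6, 7, 8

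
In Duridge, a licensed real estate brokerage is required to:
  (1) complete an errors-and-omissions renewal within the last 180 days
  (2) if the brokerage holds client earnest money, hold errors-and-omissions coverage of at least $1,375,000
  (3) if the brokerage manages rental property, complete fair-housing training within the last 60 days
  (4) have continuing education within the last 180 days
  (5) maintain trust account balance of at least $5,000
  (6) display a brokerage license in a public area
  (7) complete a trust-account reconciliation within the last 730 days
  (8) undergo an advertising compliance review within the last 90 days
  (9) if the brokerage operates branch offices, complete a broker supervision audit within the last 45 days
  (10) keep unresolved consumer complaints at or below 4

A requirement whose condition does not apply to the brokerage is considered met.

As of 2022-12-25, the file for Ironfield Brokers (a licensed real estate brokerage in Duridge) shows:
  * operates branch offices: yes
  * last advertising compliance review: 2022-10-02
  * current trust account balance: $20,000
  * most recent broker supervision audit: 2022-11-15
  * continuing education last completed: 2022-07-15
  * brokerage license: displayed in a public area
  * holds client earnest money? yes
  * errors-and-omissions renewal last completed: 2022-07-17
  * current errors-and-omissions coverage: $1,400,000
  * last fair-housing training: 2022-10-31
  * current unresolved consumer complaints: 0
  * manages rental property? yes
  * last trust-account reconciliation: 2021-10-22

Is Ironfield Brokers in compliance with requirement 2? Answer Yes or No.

2. condition 'holds client earnest money' holds; errors-and-omissions coverage $1,400,000 ≥ $1,375,000 → met

Yes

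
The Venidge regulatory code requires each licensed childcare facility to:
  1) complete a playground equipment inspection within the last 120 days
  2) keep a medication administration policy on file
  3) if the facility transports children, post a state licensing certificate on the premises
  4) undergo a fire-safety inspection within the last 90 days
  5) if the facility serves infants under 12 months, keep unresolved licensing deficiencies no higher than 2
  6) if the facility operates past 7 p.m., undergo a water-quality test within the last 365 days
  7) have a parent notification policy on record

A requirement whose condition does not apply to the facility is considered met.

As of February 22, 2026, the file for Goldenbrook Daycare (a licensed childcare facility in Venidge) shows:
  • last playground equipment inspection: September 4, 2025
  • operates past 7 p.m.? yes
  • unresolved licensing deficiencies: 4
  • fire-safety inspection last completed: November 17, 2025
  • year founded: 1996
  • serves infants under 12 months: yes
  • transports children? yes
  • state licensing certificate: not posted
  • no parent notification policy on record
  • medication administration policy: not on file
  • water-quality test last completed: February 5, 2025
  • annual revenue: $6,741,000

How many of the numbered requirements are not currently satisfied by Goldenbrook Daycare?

7

1. playground equipment inspection 171 days ago vs limit 120 → not met
2. medication administration policy absent → not met
3. condition 'transports children' holds; state licensing certificate absent → not met
4. fire-safety inspection 97 days ago vs limit 90 → not met
5. condition 'serves infants under 12 months' holds; unresolved licensing deficiencies 4 > 2 → not met
6. condition 'operates past 7 p.m.' holds; water-quality test 382 days ago vs limit 365 → not met
7. parent notification policy absent → not met
Not met: 7 of 7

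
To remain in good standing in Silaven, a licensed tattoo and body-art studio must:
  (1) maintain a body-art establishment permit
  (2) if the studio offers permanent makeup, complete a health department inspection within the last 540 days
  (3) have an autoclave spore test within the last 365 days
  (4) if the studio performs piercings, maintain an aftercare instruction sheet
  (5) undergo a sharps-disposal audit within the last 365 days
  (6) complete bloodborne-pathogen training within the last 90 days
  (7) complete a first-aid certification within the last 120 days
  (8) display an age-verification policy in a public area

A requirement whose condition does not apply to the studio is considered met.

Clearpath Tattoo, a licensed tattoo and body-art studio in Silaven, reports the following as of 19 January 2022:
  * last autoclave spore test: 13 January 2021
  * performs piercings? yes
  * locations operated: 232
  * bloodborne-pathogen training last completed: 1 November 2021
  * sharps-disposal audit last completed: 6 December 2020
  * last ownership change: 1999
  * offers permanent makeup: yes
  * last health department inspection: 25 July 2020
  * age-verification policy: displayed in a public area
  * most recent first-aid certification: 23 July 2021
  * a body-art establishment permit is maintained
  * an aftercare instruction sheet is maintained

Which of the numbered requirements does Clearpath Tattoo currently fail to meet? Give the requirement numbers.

2, 3, 5, 7

1. body-art establishment permit present → met
2. condition 'offers permanent makeup' holds; health department inspection 543 days ago vs limit 540 → not met
3. autoclave spore test 371 days ago vs limit 365 → not met
4. condition 'performs piercings' holds; aftercare instruction sheet present → met
5. sharps-disposal audit 409 days ago vs limit 365 → not met
6. bloodborne-pathogen training 79 days ago vs limit 90 → met
7. first-aid certification 180 days ago vs limit 120 → not met
8. age-verification policy present → met
Not met: 2, 3, 5, 7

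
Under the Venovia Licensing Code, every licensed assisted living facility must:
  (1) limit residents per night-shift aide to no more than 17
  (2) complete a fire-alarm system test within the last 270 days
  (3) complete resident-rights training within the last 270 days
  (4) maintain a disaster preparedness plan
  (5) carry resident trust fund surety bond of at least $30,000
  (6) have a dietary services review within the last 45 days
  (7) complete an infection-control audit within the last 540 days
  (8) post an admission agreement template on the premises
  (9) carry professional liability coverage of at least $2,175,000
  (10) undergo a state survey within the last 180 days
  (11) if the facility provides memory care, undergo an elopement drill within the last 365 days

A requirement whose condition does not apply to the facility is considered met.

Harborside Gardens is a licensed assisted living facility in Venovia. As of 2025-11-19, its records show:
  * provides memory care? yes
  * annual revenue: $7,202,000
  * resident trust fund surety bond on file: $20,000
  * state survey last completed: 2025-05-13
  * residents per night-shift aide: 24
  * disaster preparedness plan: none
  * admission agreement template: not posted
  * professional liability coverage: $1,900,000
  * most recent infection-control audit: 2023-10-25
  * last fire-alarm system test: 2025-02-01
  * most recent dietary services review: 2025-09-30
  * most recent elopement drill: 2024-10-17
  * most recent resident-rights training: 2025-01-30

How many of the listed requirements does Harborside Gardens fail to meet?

11

1. residents per night-shift aide 24 > 17 → not met
2. fire-alarm system test 291 days ago vs limit 270 → not met
3. resident-rights training 293 days ago vs limit 270 → not met
4. disaster preparedness plan absent → not met
5. resident trust fund surety bond $20,000 < $30,000 → not met
6. dietary services review 50 days ago vs limit 45 → not met
7. infection-control audit 756 days ago vs limit 540 → not met
8. admission agreement template absent → not met
9. professional liability coverage $1,900,000 < $2,175,000 → not met
10. state survey 190 days ago vs limit 180 → not met
11. condition 'provides memory care' holds; elopement drill 398 days ago vs limit 365 → not met
Not met: 11 of 11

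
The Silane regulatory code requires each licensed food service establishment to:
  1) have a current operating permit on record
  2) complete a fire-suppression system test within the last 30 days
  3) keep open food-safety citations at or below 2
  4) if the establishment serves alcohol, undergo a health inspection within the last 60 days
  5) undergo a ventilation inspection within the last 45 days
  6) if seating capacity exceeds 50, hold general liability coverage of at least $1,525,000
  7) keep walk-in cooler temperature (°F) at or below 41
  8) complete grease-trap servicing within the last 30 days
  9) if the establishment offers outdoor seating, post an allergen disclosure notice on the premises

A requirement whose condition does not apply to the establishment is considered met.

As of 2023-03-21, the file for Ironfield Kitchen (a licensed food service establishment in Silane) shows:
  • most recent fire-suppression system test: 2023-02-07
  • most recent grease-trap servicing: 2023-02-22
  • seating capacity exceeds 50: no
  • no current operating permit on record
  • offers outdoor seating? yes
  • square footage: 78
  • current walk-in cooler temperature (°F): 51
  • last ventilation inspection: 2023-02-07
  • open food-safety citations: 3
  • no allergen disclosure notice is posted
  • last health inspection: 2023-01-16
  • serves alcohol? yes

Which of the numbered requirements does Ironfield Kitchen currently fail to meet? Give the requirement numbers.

1, 2, 3, 4, 7, 9

1. current operating permit absent → not met
2. fire-suppression system test 42 days ago vs limit 30 → not met
3. open food-safety citations 3 > 2 → not met
4. condition 'serves alcohol' holds; health inspection 64 days ago vs limit 60 → not met
5. ventilation inspection 42 days ago vs limit 45 → met
6. condition 'seating capacity exceeds 50' does not hold → requirement n/a → met
7. walk-in cooler temperature (°F) 51 > 41 → not met
8. grease-trap servicing 27 days ago vs limit 30 → met
9. condition 'offers outdoor seating' holds; allergen disclosure notice absent → not met
Not met: 1, 2, 3, 4, 7, 9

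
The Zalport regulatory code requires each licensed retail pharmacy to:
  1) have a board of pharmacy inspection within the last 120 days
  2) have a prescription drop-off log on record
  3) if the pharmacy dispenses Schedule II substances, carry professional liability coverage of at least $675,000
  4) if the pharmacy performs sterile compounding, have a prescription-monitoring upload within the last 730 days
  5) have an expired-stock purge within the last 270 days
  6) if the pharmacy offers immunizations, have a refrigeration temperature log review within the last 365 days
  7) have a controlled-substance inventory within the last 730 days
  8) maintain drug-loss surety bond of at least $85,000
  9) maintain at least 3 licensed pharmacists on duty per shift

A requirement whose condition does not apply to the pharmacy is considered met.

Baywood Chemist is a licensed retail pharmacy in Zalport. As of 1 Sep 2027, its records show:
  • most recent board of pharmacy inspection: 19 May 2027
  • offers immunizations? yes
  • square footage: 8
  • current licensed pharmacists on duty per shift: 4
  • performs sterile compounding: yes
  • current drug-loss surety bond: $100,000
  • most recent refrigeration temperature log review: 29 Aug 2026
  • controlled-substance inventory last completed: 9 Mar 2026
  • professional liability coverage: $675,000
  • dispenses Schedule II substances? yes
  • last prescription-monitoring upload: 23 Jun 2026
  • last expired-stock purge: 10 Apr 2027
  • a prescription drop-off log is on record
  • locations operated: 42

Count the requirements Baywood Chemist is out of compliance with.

1

1. board of pharmacy inspection 105 days ago vs limit 120 → met
2. prescription drop-off log present → met
3. condition 'dispenses Schedule II substances' holds; professional liability coverage $675,000 ≥ $675,000 → met
4. condition 'performs sterile compounding' holds; prescription-monitoring upload 435 days ago vs limit 730 → met
5. expired-stock purge 144 days ago vs limit 270 → met
6. condition 'offers immunizations' holds; refrigeration temperature log review 368 days ago vs limit 365 → not met
7. controlled-substance inventory 541 days ago vs limit 730 → met
8. drug-loss surety bond $100,000 ≥ $85,000 → met
9. licensed pharmacists on duty per shift 4 ≥ 3 → met
Not met: 1 of 9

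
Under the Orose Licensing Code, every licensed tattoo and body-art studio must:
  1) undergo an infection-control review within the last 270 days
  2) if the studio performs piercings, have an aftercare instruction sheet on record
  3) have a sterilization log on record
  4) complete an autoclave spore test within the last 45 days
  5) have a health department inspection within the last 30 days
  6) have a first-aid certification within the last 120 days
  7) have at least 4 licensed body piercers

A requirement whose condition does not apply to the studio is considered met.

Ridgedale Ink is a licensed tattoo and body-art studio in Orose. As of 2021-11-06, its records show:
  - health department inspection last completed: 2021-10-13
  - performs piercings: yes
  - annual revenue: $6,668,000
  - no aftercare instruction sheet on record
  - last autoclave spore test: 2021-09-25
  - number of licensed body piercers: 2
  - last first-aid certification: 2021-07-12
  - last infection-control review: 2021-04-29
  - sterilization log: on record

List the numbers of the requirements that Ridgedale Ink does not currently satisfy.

2, 7

1. infection-control review 191 days ago vs limit 270 → met
2. condition 'performs piercings' holds; aftercare instruction sheet absent → not met
3. sterilization log present → met
4. autoclave spore test 42 days ago vs limit 45 → met
5. health department inspection 24 days ago vs limit 30 → met
6. first-aid certification 117 days ago vs limit 120 → met
7. licensed body piercers 2 < 4 → not met
Not met: 2, 7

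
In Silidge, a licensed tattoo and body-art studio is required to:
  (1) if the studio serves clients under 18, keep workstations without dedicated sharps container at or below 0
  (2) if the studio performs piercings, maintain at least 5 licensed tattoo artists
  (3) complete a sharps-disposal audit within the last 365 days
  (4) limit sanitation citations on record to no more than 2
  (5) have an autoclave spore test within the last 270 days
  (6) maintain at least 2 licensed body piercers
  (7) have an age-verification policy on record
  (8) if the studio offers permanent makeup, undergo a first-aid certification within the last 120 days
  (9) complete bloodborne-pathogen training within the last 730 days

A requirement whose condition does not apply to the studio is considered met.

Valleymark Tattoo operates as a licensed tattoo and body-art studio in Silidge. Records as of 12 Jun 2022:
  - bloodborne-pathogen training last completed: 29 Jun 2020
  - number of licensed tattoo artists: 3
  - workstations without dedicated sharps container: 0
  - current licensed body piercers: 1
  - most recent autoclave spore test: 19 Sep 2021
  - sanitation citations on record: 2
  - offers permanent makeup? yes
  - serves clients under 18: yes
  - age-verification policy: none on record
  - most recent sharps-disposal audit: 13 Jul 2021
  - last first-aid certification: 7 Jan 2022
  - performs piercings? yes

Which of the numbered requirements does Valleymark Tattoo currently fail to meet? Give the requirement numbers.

1. condition 'serves clients under 18' holds; workstations without dedicated sharps container 0 ≤ 0 → met
2. condition 'performs piercings' holds; licensed tattoo artists 3 < 5 → not met
3. sharps-disposal audit 334 days ago vs limit 365 → met
4. sanitation citations on record 2 ≤ 2 → met
5. autoclave spore test 266 days ago vs limit 270 → met
6. licensed body piercers 1 < 2 → not met
7. age-verification policy absent → not met
8. condition 'offers permanent makeup' holds; first-aid certification 156 days ago vs limit 120 → not met
9. bloodborne-pathogen training 713 days ago vs limit 730 → met
Not met: 2, 6, 7, 8

2, 6, 7, 8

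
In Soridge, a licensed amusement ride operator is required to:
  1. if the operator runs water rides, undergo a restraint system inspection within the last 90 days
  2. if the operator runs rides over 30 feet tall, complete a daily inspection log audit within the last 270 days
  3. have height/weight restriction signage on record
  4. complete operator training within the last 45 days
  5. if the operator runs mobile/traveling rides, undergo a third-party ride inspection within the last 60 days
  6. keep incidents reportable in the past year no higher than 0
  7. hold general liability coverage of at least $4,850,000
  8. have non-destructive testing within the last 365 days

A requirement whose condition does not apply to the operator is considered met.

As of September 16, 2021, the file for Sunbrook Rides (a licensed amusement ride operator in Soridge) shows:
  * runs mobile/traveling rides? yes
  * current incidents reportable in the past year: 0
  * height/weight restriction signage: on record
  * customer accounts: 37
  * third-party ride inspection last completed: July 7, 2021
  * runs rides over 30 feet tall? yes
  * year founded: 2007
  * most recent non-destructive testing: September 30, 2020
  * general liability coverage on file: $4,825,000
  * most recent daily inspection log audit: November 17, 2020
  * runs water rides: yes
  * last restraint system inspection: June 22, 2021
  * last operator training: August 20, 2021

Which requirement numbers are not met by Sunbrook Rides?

1. condition 'runs water rides' holds; restraint system inspection 86 days ago vs limit 90 → met
2. condition 'runs rides over 30 feet tall' holds; daily inspection log audit 303 days ago vs limit 270 → not met
3. height/weight restriction signage present → met
4. operator training 27 days ago vs limit 45 → met
5. condition 'runs mobile/traveling rides' holds; third-party ride inspection 71 days ago vs limit 60 → not met
6. incidents reportable in the past year 0 ≤ 0 → met
7. general liability coverage $4,825,000 < $4,850,000 → not met
8. non-destructive testing 351 days ago vs limit 365 → met
Not met: 2, 5, 7

2, 5, 7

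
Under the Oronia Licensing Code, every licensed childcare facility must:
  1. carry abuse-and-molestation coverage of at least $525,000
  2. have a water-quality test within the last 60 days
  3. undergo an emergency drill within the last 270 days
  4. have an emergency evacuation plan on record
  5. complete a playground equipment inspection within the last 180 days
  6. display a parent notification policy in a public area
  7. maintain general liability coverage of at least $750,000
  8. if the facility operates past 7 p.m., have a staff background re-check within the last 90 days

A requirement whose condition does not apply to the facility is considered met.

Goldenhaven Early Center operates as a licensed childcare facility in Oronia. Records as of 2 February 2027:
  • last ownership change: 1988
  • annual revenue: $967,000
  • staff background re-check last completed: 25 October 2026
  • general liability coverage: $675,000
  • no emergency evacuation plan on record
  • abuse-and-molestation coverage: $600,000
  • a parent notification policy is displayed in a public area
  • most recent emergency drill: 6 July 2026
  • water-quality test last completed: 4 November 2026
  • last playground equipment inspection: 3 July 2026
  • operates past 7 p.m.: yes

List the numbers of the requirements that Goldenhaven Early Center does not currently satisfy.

1. abuse-and-molestation coverage $600,000 ≥ $525,000 → met
2. water-quality test 90 days ago vs limit 60 → not met
3. emergency drill 211 days ago vs limit 270 → met
4. emergency evacuation plan absent → not met
5. playground equipment inspection 214 days ago vs limit 180 → not met
6. parent notification policy present → met
7. general liability coverage $675,000 < $750,000 → not met
8. condition 'operates past 7 p.m.' holds; staff background re-check 100 days ago vs limit 90 → not met
Not met: 2, 4, 5, 7, 8

2, 4, 5, 7, 8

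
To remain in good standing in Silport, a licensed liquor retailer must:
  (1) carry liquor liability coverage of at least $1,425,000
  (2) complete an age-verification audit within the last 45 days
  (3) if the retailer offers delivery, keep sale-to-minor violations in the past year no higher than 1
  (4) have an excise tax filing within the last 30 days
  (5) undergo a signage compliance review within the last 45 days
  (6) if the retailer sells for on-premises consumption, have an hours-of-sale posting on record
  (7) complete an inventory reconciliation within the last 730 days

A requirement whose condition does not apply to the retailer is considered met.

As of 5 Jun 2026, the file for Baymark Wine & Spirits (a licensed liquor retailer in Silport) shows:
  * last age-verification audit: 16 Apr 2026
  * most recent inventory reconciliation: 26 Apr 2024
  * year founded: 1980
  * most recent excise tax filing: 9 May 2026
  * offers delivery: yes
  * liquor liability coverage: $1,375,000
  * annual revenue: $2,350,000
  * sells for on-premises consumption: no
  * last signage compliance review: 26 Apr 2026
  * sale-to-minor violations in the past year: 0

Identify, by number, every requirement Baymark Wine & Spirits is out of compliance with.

1. liquor liability coverage $1,375,000 < $1,425,000 → not met
2. age-verification audit 50 days ago vs limit 45 → not met
3. condition 'offers delivery' holds; sale-to-minor violations in the past year 0 ≤ 1 → met
4. excise tax filing 27 days ago vs limit 30 → met
5. signage compliance review 40 days ago vs limit 45 → met
6. condition 'sells for on-premises consumption' does not hold → requirement n/a → met
7. inventory reconciliation 770 days ago vs limit 730 → not met
Not met: 1, 2, 7

1, 2, 7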